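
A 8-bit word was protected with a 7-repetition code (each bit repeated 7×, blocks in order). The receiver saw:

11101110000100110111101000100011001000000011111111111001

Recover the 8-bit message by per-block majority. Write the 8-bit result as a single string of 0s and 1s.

10100011

Block 1 (1110111): 6 ones → 1
Block 2 (0000100): 1 one → 0
Block 3 (1101111): 6 ones → 1
Block 4 (0100010): 2 ones → 0
Block 5 (0011001): 3 ones → 0
Block 6 (0000000): 0 ones → 0
Block 7 (1111111): 7 ones → 1
Block 8 (1111001): 5 ones → 1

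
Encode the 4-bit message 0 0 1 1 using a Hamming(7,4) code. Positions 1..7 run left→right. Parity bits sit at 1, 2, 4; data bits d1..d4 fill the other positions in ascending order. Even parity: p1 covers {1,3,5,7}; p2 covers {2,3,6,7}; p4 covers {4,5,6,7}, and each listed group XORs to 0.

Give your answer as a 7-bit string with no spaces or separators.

Place data at non-parity positions: p1 p2 0 p4 0 1 1
p1 (pos 1,3,5,7): XOR of data positions = 0⊕0⊕1 = 1
p2 (pos 2,3,6,7): XOR of data positions = 0⊕1⊕1 = 0
p4 (pos 4,5,6,7): XOR of data positions = 0⊕1⊕1 = 0
Codeword: 1000011

1000011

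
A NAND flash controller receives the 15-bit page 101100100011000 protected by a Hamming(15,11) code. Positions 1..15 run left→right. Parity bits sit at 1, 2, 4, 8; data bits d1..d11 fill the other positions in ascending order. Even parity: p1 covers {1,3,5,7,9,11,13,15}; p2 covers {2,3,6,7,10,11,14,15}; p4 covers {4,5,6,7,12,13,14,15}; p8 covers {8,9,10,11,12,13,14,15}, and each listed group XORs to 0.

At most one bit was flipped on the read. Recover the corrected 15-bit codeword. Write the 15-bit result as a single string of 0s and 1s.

101101100011000

s1 (pos 1,3,5,7,9,11,13,15): 1⊕1⊕0⊕1⊕0⊕1⊕0⊕0 = 0
s2 (pos 2,3,6,7,10,11,14,15): 0⊕1⊕0⊕1⊕0⊕1⊕0⊕0 = 1
s4 (pos 4,5,6,7,12,13,14,15): 1⊕0⊕0⊕1⊕1⊕0⊕0⊕0 = 1
s8 (pos 8,9,10,11,12,13,14,15): 0⊕0⊕0⊕1⊕1⊕0⊕0⊕0 = 0
Syndrome s8…s1 = 0110 → error at position 6.
Flip position 6: 101100100011000 → 101101100011000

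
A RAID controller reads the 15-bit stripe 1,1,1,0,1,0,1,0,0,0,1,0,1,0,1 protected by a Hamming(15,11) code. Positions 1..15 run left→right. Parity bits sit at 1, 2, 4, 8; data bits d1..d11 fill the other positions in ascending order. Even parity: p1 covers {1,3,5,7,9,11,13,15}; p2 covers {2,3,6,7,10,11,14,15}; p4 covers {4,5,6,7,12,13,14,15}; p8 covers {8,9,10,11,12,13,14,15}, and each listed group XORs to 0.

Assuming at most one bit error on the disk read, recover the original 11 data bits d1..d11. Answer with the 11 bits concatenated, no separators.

s1 (pos 1,3,5,7,9,11,13,15): 1⊕1⊕1⊕1⊕0⊕1⊕1⊕1 = 1
s2 (pos 2,3,6,7,10,11,14,15): 1⊕1⊕0⊕1⊕0⊕1⊕0⊕1 = 1
s4 (pos 4,5,6,7,12,13,14,15): 0⊕1⊕0⊕1⊕0⊕1⊕0⊕1 = 0
s8 (pos 8,9,10,11,12,13,14,15): 0⊕0⊕0⊕1⊕0⊕1⊕0⊕1 = 1
Syndrome s8…s1 = 1011 → error at position 11.
Flip position 11: 111010100010101 → 111010100000101
Read data bits from positions 3,5,6,7,9,10,11,12,13,14,15: 11010000101

11010000101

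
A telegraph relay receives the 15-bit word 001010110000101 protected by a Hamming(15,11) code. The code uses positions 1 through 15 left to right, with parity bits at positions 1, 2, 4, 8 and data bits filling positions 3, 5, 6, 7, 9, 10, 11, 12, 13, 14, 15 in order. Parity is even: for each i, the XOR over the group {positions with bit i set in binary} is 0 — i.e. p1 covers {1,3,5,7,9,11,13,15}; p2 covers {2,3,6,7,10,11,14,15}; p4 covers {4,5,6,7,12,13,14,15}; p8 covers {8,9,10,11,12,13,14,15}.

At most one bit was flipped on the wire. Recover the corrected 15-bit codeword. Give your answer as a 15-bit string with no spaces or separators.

001010110010101

s1 (pos 1,3,5,7,9,11,13,15): 0⊕1⊕1⊕1⊕0⊕0⊕1⊕1 = 1
s2 (pos 2,3,6,7,10,11,14,15): 0⊕1⊕0⊕1⊕0⊕0⊕0⊕1 = 1
s4 (pos 4,5,6,7,12,13,14,15): 0⊕1⊕0⊕1⊕0⊕1⊕0⊕1 = 0
s8 (pos 8,9,10,11,12,13,14,15): 1⊕0⊕0⊕0⊕0⊕1⊕0⊕1 = 1
Syndrome s8…s1 = 1011 → error at position 11.
Flip position 11: 001010110000101 → 001010110010101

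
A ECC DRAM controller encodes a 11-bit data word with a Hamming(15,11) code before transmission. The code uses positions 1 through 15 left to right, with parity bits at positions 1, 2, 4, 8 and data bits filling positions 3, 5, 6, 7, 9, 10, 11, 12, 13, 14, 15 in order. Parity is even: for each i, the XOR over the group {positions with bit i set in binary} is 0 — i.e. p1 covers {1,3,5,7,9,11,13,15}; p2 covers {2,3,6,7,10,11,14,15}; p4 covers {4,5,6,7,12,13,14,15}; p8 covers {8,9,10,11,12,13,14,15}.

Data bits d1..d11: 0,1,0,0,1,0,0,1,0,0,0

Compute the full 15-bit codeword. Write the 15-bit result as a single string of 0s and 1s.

000010001001000

Place data at non-parity positions: p1 p2 0 p4 1 0 0 p8 1 0 0 1 0 0 0
p1 (pos 1,3,5,7,9,11,13,15): XOR of data positions = 0⊕1⊕0⊕1⊕0⊕0⊕0 = 0
p2 (pos 2,3,6,7,10,11,14,15): XOR of data positions = 0⊕0⊕0⊕0⊕0⊕0⊕0 = 0
p4 (pos 4,5,6,7,12,13,14,15): XOR of data positions = 1⊕0⊕0⊕1⊕0⊕0⊕0 = 0
p8 (pos 8,9,10,11,12,13,14,15): XOR of data positions = 1⊕0⊕0⊕1⊕0⊕0⊕0 = 0
Codeword: 000010001001000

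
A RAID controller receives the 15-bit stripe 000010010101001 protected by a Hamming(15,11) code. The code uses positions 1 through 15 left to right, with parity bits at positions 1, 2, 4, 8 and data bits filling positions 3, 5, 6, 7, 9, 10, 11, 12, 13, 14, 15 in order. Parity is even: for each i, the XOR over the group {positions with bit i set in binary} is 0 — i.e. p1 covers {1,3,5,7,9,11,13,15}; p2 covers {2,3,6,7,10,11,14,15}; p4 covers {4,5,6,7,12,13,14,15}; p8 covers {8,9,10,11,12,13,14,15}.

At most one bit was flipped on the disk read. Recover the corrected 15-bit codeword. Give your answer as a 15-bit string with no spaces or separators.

s1 (pos 1,3,5,7,9,11,13,15): 0⊕0⊕1⊕0⊕0⊕0⊕0⊕1 = 0
s2 (pos 2,3,6,7,10,11,14,15): 0⊕0⊕0⊕0⊕1⊕0⊕0⊕1 = 0
s4 (pos 4,5,6,7,12,13,14,15): 0⊕1⊕0⊕0⊕1⊕0⊕0⊕1 = 1
s8 (pos 8,9,10,11,12,13,14,15): 1⊕0⊕1⊕0⊕1⊕0⊕0⊕1 = 0
Syndrome s8…s1 = 0100 → error at position 4.
Flip position 4: 000010010101001 → 000110010101001

000110010101001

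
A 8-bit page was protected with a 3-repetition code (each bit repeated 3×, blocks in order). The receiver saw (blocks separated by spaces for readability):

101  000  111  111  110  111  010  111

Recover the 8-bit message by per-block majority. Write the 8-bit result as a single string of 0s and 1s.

10111101

Block 1 (101): 2 ones → 1
Block 2 (000): 0 ones → 0
Block 3 (111): 3 ones → 1
Block 4 (111): 3 ones → 1
Block 5 (110): 2 ones → 1
Block 6 (111): 3 ones → 1
Block 7 (010): 1 one → 0
Block 8 (111): 3 ones → 1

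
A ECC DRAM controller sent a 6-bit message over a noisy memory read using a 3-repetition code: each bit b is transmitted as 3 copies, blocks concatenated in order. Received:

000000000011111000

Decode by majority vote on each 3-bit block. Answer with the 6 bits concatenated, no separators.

Block 1 (000): 0 ones → 0
Block 2 (000): 0 ones → 0
Block 3 (000): 0 ones → 0
Block 4 (011): 2 ones → 1
Block 5 (111): 3 ones → 1
Block 6 (000): 0 ones → 0

000110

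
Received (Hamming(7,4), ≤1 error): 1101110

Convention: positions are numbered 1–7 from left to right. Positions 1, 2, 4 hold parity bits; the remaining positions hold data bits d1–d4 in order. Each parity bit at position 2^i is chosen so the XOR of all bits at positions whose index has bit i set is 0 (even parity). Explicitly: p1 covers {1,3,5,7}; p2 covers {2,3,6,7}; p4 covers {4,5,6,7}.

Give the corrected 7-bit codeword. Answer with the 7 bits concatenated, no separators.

s1 (pos 1,3,5,7): 1⊕0⊕1⊕0 = 0
s2 (pos 2,3,6,7): 1⊕0⊕1⊕0 = 0
s4 (pos 4,5,6,7): 1⊕1⊕1⊕0 = 1
Syndrome s4…s1 = 100 → error at position 4.
Flip position 4: 1101110 → 1100110

1100110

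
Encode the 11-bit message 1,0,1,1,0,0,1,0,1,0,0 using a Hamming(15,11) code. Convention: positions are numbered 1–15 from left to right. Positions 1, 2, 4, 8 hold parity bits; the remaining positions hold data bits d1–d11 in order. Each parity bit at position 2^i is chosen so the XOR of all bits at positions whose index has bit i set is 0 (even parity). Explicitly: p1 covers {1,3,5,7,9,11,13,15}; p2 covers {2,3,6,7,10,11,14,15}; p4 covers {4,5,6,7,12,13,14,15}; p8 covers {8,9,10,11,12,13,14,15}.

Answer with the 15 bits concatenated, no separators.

Place data at non-parity positions: p1 p2 1 p4 0 1 1 p8 0 0 1 0 1 0 0
p1 (pos 1,3,5,7,9,11,13,15): XOR of data positions = 1⊕0⊕1⊕0⊕1⊕1⊕0 = 0
p2 (pos 2,3,6,7,10,11,14,15): XOR of data positions = 1⊕1⊕1⊕0⊕1⊕0⊕0 = 0
p4 (pos 4,5,6,7,12,13,14,15): XOR of data positions = 0⊕1⊕1⊕0⊕1⊕0⊕0 = 1
p8 (pos 8,9,10,11,12,13,14,15): XOR of data positions = 0⊕0⊕1⊕0⊕1⊕0⊕0 = 0
Codeword: 001101100010100

001101100010100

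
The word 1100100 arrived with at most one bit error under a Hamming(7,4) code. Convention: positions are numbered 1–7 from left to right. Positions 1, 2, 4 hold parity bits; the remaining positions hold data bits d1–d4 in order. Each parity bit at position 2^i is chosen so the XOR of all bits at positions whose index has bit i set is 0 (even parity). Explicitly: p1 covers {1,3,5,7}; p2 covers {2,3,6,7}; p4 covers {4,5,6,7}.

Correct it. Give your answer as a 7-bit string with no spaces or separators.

s1 (pos 1,3,5,7): 1⊕0⊕1⊕0 = 0
s2 (pos 2,3,6,7): 1⊕0⊕0⊕0 = 1
s4 (pos 4,5,6,7): 0⊕1⊕0⊕0 = 1
Syndrome s4…s1 = 110 → error at position 6.
Flip position 6: 1100100 → 1100110

1100110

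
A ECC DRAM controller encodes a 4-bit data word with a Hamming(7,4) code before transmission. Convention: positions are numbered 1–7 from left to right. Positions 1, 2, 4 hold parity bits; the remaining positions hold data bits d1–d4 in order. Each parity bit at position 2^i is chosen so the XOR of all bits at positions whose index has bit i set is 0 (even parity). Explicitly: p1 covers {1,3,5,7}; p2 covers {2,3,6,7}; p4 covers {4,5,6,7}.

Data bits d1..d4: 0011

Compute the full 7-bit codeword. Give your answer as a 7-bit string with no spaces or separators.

Place data at non-parity positions: p1 p2 0 p4 0 1 1
p1 (pos 1,3,5,7): XOR of data positions = 0⊕0⊕1 = 1
p2 (pos 2,3,6,7): XOR of data positions = 0⊕1⊕1 = 0
p4 (pos 4,5,6,7): XOR of data positions = 0⊕1⊕1 = 0
Codeword: 1000011

1000011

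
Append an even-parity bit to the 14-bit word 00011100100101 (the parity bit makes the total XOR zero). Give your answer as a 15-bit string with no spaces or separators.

000111001001010

XOR of the 14 data bits: 0⊕0⊕0⊕1⊕1⊕1⊕0⊕0⊕1⊕0⊕0⊕1⊕0⊕1 = 0
Parity bit = 0 (so all 15 bits XOR to 0).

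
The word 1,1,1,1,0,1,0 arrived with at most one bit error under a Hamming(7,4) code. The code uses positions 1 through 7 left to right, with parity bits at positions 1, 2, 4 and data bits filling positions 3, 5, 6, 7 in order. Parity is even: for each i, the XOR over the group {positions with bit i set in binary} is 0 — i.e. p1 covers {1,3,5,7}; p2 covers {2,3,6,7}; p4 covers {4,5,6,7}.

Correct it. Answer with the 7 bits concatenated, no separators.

1011010

s1 (pos 1,3,5,7): 1⊕1⊕0⊕0 = 0
s2 (pos 2,3,6,7): 1⊕1⊕1⊕0 = 1
s4 (pos 4,5,6,7): 1⊕0⊕1⊕0 = 0
Syndrome s4…s1 = 010 → error at position 2.
Flip position 2: 1111010 → 1011010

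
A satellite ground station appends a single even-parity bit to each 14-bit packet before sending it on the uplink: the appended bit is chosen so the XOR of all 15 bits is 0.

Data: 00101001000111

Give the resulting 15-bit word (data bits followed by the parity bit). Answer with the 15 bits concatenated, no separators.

001010010001110

XOR of the 14 data bits: 0⊕0⊕1⊕0⊕1⊕0⊕0⊕1⊕0⊕0⊕0⊕1⊕1⊕1 = 0
Parity bit = 0 (so all 15 bits XOR to 0).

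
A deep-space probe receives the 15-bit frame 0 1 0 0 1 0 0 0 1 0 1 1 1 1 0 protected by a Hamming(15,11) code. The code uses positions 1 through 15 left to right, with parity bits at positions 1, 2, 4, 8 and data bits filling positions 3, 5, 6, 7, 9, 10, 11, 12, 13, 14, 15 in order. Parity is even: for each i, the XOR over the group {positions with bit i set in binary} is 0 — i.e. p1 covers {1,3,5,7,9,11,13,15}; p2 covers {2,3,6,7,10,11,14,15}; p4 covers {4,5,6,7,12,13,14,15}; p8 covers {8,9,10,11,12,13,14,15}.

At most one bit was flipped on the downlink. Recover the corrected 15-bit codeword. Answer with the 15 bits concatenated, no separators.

010010001111110

s1 (pos 1,3,5,7,9,11,13,15): 0⊕0⊕1⊕0⊕1⊕1⊕1⊕0 = 0
s2 (pos 2,3,6,7,10,11,14,15): 1⊕0⊕0⊕0⊕0⊕1⊕1⊕0 = 1
s4 (pos 4,5,6,7,12,13,14,15): 0⊕1⊕0⊕0⊕1⊕1⊕1⊕0 = 0
s8 (pos 8,9,10,11,12,13,14,15): 0⊕1⊕0⊕1⊕1⊕1⊕1⊕0 = 1
Syndrome s8…s1 = 1010 → error at position 10.
Flip position 10: 010010001011110 → 010010001111110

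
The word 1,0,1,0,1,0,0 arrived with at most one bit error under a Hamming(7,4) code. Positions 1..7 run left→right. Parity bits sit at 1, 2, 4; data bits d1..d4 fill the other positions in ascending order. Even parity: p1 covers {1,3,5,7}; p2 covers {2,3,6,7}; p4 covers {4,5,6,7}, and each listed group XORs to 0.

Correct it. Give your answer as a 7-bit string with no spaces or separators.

1010101

s1 (pos 1,3,5,7): 1⊕1⊕1⊕0 = 1
s2 (pos 2,3,6,7): 0⊕1⊕0⊕0 = 1
s4 (pos 4,5,6,7): 0⊕1⊕0⊕0 = 1
Syndrome s4…s1 = 111 → error at position 7.
Flip position 7: 1010100 → 1010101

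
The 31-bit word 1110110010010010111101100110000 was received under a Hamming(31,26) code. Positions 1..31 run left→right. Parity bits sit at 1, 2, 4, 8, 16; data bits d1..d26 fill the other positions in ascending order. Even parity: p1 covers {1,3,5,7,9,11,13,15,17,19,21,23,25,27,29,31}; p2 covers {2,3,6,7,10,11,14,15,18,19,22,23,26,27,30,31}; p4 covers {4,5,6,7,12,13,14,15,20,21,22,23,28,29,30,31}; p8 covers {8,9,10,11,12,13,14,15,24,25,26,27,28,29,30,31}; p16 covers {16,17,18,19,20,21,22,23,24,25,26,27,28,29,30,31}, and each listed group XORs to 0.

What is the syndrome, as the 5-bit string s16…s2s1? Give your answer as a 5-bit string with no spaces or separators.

01101

s1 (pos 1,3,5,7,9,11,13,15,17,19,21,23,25,27,29,31): 1⊕1⊕1⊕0⊕1⊕0⊕0⊕1⊕1⊕1⊕0⊕1⊕0⊕1⊕0⊕0 = 1
s2 (pos 2,3,6,7,10,11,14,15,18,19,22,23,26,27,30,31): 1⊕1⊕1⊕0⊕0⊕0⊕0⊕1⊕1⊕1⊕1⊕1⊕1⊕1⊕0⊕0 = 0
s4 (pos 4,5,6,7,12,13,14,15,20,21,22,23,28,29,30,31): 0⊕1⊕1⊕0⊕1⊕0⊕0⊕1⊕1⊕0⊕1⊕1⊕0⊕0⊕0⊕0 = 1
s8 (pos 8,9,10,11,12,13,14,15,24,25,26,27,28,29,30,31): 0⊕1⊕0⊕0⊕1⊕0⊕0⊕1⊕0⊕0⊕1⊕1⊕0⊕0⊕0⊕0 = 1
s16 (pos 16,17,18,19,20,21,22,23,24,25,26,27,28,29,30,31): 0⊕1⊕1⊕1⊕1⊕0⊕1⊕1⊕0⊕0⊕1⊕1⊕0⊕0⊕0⊕0 = 0
Syndrome s16…s1 = 01101 → error at position 13.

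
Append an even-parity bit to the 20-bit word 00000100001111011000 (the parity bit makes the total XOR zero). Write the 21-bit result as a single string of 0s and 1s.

000001000011110110001

XOR of the 20 data bits: 0⊕0⊕0⊕0⊕0⊕1⊕0⊕0⊕0⊕0⊕1⊕1⊕1⊕1⊕0⊕1⊕1⊕0⊕0⊕0 = 1
Parity bit = 1 (so all 21 bits XOR to 0).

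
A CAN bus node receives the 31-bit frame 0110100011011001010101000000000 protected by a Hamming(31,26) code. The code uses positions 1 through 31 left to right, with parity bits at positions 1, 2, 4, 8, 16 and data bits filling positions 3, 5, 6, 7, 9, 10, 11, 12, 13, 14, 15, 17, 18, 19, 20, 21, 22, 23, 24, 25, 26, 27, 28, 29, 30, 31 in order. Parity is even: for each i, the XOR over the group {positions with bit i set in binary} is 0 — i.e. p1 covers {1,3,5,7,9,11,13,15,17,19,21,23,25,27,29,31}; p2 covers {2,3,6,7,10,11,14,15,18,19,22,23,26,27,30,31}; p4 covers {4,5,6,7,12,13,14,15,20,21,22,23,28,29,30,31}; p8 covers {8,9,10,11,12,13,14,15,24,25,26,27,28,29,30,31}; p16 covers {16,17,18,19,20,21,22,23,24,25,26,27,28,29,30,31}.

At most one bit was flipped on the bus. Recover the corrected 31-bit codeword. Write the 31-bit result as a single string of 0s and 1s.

s1 (pos 1,3,5,7,9,11,13,15,17,19,21,23,25,27,29,31): 0⊕1⊕1⊕0⊕1⊕0⊕1⊕0⊕0⊕0⊕0⊕0⊕0⊕0⊕0⊕0 = 0
s2 (pos 2,3,6,7,10,11,14,15,18,19,22,23,26,27,30,31): 1⊕1⊕0⊕0⊕1⊕0⊕0⊕0⊕1⊕0⊕1⊕0⊕0⊕0⊕0⊕0 = 1
s4 (pos 4,5,6,7,12,13,14,15,20,21,22,23,28,29,30,31): 0⊕1⊕0⊕0⊕1⊕1⊕0⊕0⊕1⊕0⊕1⊕0⊕0⊕0⊕0⊕0 = 1
s8 (pos 8,9,10,11,12,13,14,15,24,25,26,27,28,29,30,31): 0⊕1⊕1⊕0⊕1⊕1⊕0⊕0⊕0⊕0⊕0⊕0⊕0⊕0⊕0⊕0 = 0
s16 (pos 16,17,18,19,20,21,22,23,24,25,26,27,28,29,30,31): 1⊕0⊕1⊕0⊕1⊕0⊕1⊕0⊕0⊕0⊕0⊕0⊕0⊕0⊕0⊕0 = 0
Syndrome s16…s1 = 00110 → error at position 6.
Flip position 6: 0110100011011001010101000000000 → 0110110011011001010101000000000

0110110011011001010101000000000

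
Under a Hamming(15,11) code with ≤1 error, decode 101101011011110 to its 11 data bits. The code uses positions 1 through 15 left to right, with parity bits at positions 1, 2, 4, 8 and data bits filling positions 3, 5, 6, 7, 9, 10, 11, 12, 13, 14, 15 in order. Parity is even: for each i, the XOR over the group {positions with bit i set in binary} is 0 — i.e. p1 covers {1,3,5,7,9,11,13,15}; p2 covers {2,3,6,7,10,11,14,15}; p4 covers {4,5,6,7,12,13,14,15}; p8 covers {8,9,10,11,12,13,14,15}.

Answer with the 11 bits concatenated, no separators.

11101011110

s1 (pos 1,3,5,7,9,11,13,15): 1⊕1⊕0⊕0⊕1⊕1⊕1⊕0 = 1
s2 (pos 2,3,6,7,10,11,14,15): 0⊕1⊕1⊕0⊕0⊕1⊕1⊕0 = 0
s4 (pos 4,5,6,7,12,13,14,15): 1⊕0⊕1⊕0⊕1⊕1⊕1⊕0 = 1
s8 (pos 8,9,10,11,12,13,14,15): 1⊕1⊕0⊕1⊕1⊕1⊕1⊕0 = 0
Syndrome s8…s1 = 0101 → error at position 5.
Flip position 5: 101101011011110 → 101111011011110
Read data bits from positions 3,5,6,7,9,10,11,12,13,14,15: 11101011110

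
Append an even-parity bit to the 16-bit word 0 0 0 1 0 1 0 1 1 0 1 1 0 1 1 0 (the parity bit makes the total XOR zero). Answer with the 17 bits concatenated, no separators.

XOR of the 16 data bits: 0⊕0⊕0⊕1⊕0⊕1⊕0⊕1⊕1⊕0⊕1⊕1⊕0⊕1⊕1⊕0 = 0
Parity bit = 0 (so all 17 bits XOR to 0).

00010101101101100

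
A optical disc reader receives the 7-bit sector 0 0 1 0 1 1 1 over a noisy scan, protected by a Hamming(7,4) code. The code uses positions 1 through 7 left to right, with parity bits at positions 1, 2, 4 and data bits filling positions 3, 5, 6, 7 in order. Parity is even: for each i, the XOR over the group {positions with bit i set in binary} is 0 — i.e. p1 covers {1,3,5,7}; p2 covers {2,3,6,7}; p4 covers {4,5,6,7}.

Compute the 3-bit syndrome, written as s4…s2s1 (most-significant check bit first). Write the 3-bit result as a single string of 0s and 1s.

111

s1 (pos 1,3,5,7): 0⊕1⊕1⊕1 = 1
s2 (pos 2,3,6,7): 0⊕1⊕1⊕1 = 1
s4 (pos 4,5,6,7): 0⊕1⊕1⊕1 = 1
Syndrome s4…s1 = 111 → error at position 7.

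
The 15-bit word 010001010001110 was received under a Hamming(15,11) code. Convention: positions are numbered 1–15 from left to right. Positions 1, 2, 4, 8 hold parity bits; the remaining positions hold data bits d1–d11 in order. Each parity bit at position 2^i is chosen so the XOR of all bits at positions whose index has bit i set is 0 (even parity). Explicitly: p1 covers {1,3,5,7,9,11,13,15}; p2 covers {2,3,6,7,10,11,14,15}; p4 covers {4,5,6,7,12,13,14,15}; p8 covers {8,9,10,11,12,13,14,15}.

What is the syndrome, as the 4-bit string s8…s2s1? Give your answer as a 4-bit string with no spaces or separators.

0011

s1 (pos 1,3,5,7,9,11,13,15): 0⊕0⊕0⊕0⊕0⊕0⊕1⊕0 = 1
s2 (pos 2,3,6,7,10,11,14,15): 1⊕0⊕1⊕0⊕0⊕0⊕1⊕0 = 1
s4 (pos 4,5,6,7,12,13,14,15): 0⊕0⊕1⊕0⊕1⊕1⊕1⊕0 = 0
s8 (pos 8,9,10,11,12,13,14,15): 1⊕0⊕0⊕0⊕1⊕1⊕1⊕0 = 0
Syndrome s8…s1 = 0011 → error at position 3.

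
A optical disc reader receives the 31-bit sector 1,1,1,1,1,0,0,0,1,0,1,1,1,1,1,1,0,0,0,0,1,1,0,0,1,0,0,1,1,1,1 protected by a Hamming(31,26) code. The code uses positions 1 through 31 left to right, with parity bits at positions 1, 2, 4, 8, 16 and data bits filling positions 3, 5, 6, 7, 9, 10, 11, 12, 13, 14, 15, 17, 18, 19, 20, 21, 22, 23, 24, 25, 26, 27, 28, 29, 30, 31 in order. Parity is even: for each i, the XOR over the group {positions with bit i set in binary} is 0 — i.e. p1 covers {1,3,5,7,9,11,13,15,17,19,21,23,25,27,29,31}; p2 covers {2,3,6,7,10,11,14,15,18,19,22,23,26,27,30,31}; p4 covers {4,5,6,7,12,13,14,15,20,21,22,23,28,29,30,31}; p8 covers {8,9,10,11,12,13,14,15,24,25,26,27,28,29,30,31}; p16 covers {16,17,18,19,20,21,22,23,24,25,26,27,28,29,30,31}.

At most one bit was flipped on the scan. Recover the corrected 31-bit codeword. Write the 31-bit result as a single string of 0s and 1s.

1111100000111111000011001001111

s1 (pos 1,3,5,7,9,11,13,15,17,19,21,23,25,27,29,31): 1⊕1⊕1⊕0⊕1⊕1⊕1⊕1⊕0⊕0⊕1⊕0⊕1⊕0⊕1⊕1 = 1
s2 (pos 2,3,6,7,10,11,14,15,18,19,22,23,26,27,30,31): 1⊕1⊕0⊕0⊕0⊕1⊕1⊕1⊕0⊕0⊕1⊕0⊕0⊕0⊕1⊕1 = 0
s4 (pos 4,5,6,7,12,13,14,15,20,21,22,23,28,29,30,31): 1⊕1⊕0⊕0⊕1⊕1⊕1⊕1⊕0⊕1⊕1⊕0⊕1⊕1⊕1⊕1 = 0
s8 (pos 8,9,10,11,12,13,14,15,24,25,26,27,28,29,30,31): 0⊕1⊕0⊕1⊕1⊕1⊕1⊕1⊕0⊕1⊕0⊕0⊕1⊕1⊕1⊕1 = 1
s16 (pos 16,17,18,19,20,21,22,23,24,25,26,27,28,29,30,31): 1⊕0⊕0⊕0⊕0⊕1⊕1⊕0⊕0⊕1⊕0⊕0⊕1⊕1⊕1⊕1 = 0
Syndrome s16…s1 = 01001 → error at position 9.
Flip position 9: 1111100010111111000011001001111 → 1111100000111111000011001001111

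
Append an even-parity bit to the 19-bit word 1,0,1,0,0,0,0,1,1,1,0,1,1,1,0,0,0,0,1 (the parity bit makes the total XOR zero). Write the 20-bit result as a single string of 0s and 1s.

XOR of the 19 data bits: 1⊕0⊕1⊕0⊕0⊕0⊕0⊕1⊕1⊕1⊕0⊕1⊕1⊕1⊕0⊕0⊕0⊕0⊕1 = 1
Parity bit = 1 (so all 20 bits XOR to 0).

10100001110111000011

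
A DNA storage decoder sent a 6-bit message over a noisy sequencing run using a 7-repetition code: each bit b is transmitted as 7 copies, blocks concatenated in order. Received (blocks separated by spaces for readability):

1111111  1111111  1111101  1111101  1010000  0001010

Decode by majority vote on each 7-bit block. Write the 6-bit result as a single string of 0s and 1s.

111100

Block 1 (1111111): 7 ones → 1
Block 2 (1111111): 7 ones → 1
Block 3 (1111101): 6 ones → 1
Block 4 (1111101): 6 ones → 1
Block 5 (1010000): 2 ones → 0
Block 6 (0001010): 2 ones → 0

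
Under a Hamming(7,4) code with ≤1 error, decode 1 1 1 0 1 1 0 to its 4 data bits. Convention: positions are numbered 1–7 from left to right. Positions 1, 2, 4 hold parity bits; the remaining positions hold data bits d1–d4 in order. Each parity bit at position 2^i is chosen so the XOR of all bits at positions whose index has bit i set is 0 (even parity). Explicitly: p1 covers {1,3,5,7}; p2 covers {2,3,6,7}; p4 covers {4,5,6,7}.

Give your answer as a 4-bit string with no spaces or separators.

s1 (pos 1,3,5,7): 1⊕1⊕1⊕0 = 1
s2 (pos 2,3,6,7): 1⊕1⊕1⊕0 = 1
s4 (pos 4,5,6,7): 0⊕1⊕1⊕0 = 0
Syndrome s4…s1 = 011 → error at position 3.
Flip position 3: 1110110 → 1100110
Read data bits from positions 3,5,6,7: 0110

0110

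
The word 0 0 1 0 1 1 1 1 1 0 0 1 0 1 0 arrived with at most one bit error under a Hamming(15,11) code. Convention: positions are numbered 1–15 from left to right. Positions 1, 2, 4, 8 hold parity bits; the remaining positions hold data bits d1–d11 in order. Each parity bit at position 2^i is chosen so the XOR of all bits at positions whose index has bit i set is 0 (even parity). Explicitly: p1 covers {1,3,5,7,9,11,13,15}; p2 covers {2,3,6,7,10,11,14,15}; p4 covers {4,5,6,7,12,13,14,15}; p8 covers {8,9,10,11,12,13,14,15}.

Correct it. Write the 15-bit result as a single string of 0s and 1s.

s1 (pos 1,3,5,7,9,11,13,15): 0⊕1⊕1⊕1⊕1⊕0⊕0⊕0 = 0
s2 (pos 2,3,6,7,10,11,14,15): 0⊕1⊕1⊕1⊕0⊕0⊕1⊕0 = 0
s4 (pos 4,5,6,7,12,13,14,15): 0⊕1⊕1⊕1⊕1⊕0⊕1⊕0 = 1
s8 (pos 8,9,10,11,12,13,14,15): 1⊕1⊕0⊕0⊕1⊕0⊕1⊕0 = 0
Syndrome s8…s1 = 0100 → error at position 4.
Flip position 4: 001011111001010 → 001111111001010

001111111001010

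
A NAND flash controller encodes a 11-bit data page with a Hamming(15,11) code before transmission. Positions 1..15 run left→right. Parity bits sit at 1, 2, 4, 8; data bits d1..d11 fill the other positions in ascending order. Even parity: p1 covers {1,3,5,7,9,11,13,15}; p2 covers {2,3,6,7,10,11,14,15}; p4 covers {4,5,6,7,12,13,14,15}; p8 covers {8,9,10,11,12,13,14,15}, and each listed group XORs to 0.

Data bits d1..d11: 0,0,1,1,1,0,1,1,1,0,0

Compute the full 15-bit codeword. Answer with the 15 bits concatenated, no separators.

010001101011100

Place data at non-parity positions: p1 p2 0 p4 0 1 1 p8 1 0 1 1 1 0 0
p1 (pos 1,3,5,7,9,11,13,15): XOR of data positions = 0⊕0⊕1⊕1⊕1⊕1⊕0 = 0
p2 (pos 2,3,6,7,10,11,14,15): XOR of data positions = 0⊕1⊕1⊕0⊕1⊕0⊕0 = 1
p4 (pos 4,5,6,7,12,13,14,15): XOR of data positions = 0⊕1⊕1⊕1⊕1⊕0⊕0 = 0
p8 (pos 8,9,10,11,12,13,14,15): XOR of data positions = 1⊕0⊕1⊕1⊕1⊕0⊕0 = 0
Codeword: 010001101011100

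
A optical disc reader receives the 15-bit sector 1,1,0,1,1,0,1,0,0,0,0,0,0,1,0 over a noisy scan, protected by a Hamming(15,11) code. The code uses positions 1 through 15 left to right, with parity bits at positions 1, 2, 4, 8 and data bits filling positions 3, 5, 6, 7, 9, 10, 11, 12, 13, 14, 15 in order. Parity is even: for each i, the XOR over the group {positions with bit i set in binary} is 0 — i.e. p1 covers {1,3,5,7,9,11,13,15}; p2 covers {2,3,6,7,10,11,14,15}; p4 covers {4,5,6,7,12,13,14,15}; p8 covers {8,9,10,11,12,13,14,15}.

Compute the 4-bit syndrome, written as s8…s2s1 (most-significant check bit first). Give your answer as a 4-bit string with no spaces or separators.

s1 (pos 1,3,5,7,9,11,13,15): 1⊕0⊕1⊕1⊕0⊕0⊕0⊕0 = 1
s2 (pos 2,3,6,7,10,11,14,15): 1⊕0⊕0⊕1⊕0⊕0⊕1⊕0 = 1
s4 (pos 4,5,6,7,12,13,14,15): 1⊕1⊕0⊕1⊕0⊕0⊕1⊕0 = 0
s8 (pos 8,9,10,11,12,13,14,15): 0⊕0⊕0⊕0⊕0⊕0⊕1⊕0 = 1
Syndrome s8…s1 = 1011 → error at position 11.

1011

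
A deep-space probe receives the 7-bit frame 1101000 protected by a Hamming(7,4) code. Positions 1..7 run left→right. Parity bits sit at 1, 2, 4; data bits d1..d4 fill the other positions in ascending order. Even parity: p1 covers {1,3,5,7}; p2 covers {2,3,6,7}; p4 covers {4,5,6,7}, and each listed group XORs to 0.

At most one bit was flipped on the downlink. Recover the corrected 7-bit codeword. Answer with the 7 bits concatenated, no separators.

s1 (pos 1,3,5,7): 1⊕0⊕0⊕0 = 1
s2 (pos 2,3,6,7): 1⊕0⊕0⊕0 = 1
s4 (pos 4,5,6,7): 1⊕0⊕0⊕0 = 1
Syndrome s4…s1 = 111 → error at position 7.
Flip position 7: 1101000 → 1101001

1101001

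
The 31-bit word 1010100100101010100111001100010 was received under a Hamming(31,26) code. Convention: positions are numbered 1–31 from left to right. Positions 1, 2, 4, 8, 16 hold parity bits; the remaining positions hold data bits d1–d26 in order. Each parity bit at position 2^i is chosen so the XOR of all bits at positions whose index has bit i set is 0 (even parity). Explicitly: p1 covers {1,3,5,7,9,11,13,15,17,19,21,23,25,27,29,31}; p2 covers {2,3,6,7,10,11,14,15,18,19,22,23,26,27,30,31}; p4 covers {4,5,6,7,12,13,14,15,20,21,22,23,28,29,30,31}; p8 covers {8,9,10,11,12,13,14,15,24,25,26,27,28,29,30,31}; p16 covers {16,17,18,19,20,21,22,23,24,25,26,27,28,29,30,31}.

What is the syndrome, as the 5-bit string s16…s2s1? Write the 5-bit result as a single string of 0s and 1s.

11101

s1 (pos 1,3,5,7,9,11,13,15,17,19,21,23,25,27,29,31): 1⊕1⊕1⊕0⊕0⊕1⊕1⊕1⊕1⊕0⊕1⊕0⊕1⊕0⊕0⊕0 = 1
s2 (pos 2,3,6,7,10,11,14,15,18,19,22,23,26,27,30,31): 0⊕1⊕0⊕0⊕0⊕1⊕0⊕1⊕0⊕0⊕1⊕0⊕1⊕0⊕1⊕0 = 0
s4 (pos 4,5,6,7,12,13,14,15,20,21,22,23,28,29,30,31): 0⊕1⊕0⊕0⊕0⊕1⊕0⊕1⊕1⊕1⊕1⊕0⊕0⊕0⊕1⊕0 = 1
s8 (pos 8,9,10,11,12,13,14,15,24,25,26,27,28,29,30,31): 1⊕0⊕0⊕1⊕0⊕1⊕0⊕1⊕0⊕1⊕1⊕0⊕0⊕0⊕1⊕0 = 1
s16 (pos 16,17,18,19,20,21,22,23,24,25,26,27,28,29,30,31): 0⊕1⊕0⊕0⊕1⊕1⊕1⊕0⊕0⊕1⊕1⊕0⊕0⊕0⊕1⊕0 = 1
Syndrome s16…s1 = 11101 → error at position 29.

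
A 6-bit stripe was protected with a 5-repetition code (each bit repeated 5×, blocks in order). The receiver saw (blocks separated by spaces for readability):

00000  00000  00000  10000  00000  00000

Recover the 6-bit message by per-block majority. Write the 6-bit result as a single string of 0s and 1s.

Block 1 (00000): 0 ones → 0
Block 2 (00000): 0 ones → 0
Block 3 (00000): 0 ones → 0
Block 4 (10000): 1 one → 0
Block 5 (00000): 0 ones → 0
Block 6 (00000): 0 ones → 0

000000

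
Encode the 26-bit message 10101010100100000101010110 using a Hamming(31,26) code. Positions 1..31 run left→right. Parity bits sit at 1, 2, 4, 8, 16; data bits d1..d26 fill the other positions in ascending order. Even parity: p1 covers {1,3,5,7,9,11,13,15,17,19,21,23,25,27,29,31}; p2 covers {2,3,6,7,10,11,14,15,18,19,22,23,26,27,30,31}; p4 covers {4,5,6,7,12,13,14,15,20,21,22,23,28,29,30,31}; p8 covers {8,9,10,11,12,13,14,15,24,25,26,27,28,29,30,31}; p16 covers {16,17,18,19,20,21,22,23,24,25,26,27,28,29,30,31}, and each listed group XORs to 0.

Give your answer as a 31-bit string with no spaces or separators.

Place data at non-parity positions: p1 p2 1 p4 0 1 0 p8 1 0 1 0 1 0 0 p16 1 0 0 0 0 0 1 0 1 0 1 0 1 1 0
p1 (pos 1,3,5,7,9,11,13,15,17,19,21,23,25,27,29,31): XOR of data positions = 1⊕0⊕0⊕1⊕1⊕1⊕0⊕1⊕0⊕0⊕1⊕1⊕1⊕1⊕0 = 1
p2 (pos 2,3,6,7,10,11,14,15,18,19,22,23,26,27,30,31): XOR of data positions = 1⊕1⊕0⊕0⊕1⊕0⊕0⊕0⊕0⊕0⊕1⊕0⊕1⊕1⊕0 = 0
p4 (pos 4,5,6,7,12,13,14,15,20,21,22,23,28,29,30,31): XOR of data positions = 0⊕1⊕0⊕0⊕1⊕0⊕0⊕0⊕0⊕0⊕1⊕0⊕1⊕1⊕0 = 1
p8 (pos 8,9,10,11,12,13,14,15,24,25,26,27,28,29,30,31): XOR of data positions = 1⊕0⊕1⊕0⊕1⊕0⊕0⊕0⊕1⊕0⊕1⊕0⊕1⊕1⊕0 = 1
p16 (pos 16,17,18,19,20,21,22,23,24,25,26,27,28,29,30,31): XOR of data positions = 1⊕0⊕0⊕0⊕0⊕0⊕1⊕0⊕1⊕0⊕1⊕0⊕1⊕1⊕0 = 0
Codeword: 1011010110101000100000101010110

1011010110101000100000101010110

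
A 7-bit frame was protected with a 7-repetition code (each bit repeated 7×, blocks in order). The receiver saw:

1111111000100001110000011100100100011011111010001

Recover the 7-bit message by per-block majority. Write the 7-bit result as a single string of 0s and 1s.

1000010

Block 1 (1111111): 7 ones → 1
Block 2 (0001000): 1 one → 0
Block 3 (0111000): 3 ones → 0
Block 4 (0011100): 3 ones → 0
Block 5 (1001000): 2 ones → 0
Block 6 (1101111): 6 ones → 1
Block 7 (1010001): 3 ones → 0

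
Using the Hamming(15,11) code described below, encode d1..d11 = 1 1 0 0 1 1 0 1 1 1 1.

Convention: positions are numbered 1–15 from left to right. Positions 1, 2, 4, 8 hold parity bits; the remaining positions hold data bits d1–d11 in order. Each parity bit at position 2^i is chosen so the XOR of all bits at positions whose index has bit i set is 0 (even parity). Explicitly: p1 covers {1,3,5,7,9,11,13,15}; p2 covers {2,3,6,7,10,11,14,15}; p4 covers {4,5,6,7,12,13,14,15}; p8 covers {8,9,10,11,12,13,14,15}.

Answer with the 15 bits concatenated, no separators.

Place data at non-parity positions: p1 p2 1 p4 1 0 0 p8 1 1 0 1 1 1 1
p1 (pos 1,3,5,7,9,11,13,15): XOR of data positions = 1⊕1⊕0⊕1⊕0⊕1⊕1 = 1
p2 (pos 2,3,6,7,10,11,14,15): XOR of data positions = 1⊕0⊕0⊕1⊕0⊕1⊕1 = 0
p4 (pos 4,5,6,7,12,13,14,15): XOR of data positions = 1⊕0⊕0⊕1⊕1⊕1⊕1 = 1
p8 (pos 8,9,10,11,12,13,14,15): XOR of data positions = 1⊕1⊕0⊕1⊕1⊕1⊕1 = 0
Codeword: 101110001101111

101110001101111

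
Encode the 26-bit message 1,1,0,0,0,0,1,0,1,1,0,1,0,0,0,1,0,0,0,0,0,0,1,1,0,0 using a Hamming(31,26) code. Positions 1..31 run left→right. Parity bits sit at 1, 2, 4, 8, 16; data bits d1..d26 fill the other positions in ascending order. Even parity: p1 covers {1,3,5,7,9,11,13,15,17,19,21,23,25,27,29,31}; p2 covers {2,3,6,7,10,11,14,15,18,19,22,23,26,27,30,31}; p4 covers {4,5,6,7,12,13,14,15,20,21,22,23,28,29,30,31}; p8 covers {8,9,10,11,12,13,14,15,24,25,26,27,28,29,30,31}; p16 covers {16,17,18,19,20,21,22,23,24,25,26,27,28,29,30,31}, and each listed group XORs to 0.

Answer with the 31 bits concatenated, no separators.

1110100100101100100010000001100

Place data at non-parity positions: p1 p2 1 p4 1 0 0 p8 0 0 1 0 1 1 0 p16 1 0 0 0 1 0 0 0 0 0 0 1 1 0 0
p1 (pos 1,3,5,7,9,11,13,15,17,19,21,23,25,27,29,31): XOR of data positions = 1⊕1⊕0⊕0⊕1⊕1⊕0⊕1⊕0⊕1⊕0⊕0⊕0⊕1⊕0 = 1
p2 (pos 2,3,6,7,10,11,14,15,18,19,22,23,26,27,30,31): XOR of data positions = 1⊕0⊕0⊕0⊕1⊕1⊕0⊕0⊕0⊕0⊕0⊕0⊕0⊕0⊕0 = 1
p4 (pos 4,5,6,7,12,13,14,15,20,21,22,23,28,29,30,31): XOR of data positions = 1⊕0⊕0⊕0⊕1⊕1⊕0⊕0⊕1⊕0⊕0⊕1⊕1⊕0⊕0 = 0
p8 (pos 8,9,10,11,12,13,14,15,24,25,26,27,28,29,30,31): XOR of data positions = 0⊕0⊕1⊕0⊕1⊕1⊕0⊕0⊕0⊕0⊕0⊕1⊕1⊕0⊕0 = 1
p16 (pos 16,17,18,19,20,21,22,23,24,25,26,27,28,29,30,31): XOR of data positions = 1⊕0⊕0⊕0⊕1⊕0⊕0⊕0⊕0⊕0⊕0⊕1⊕1⊕0⊕0 = 0
Codeword: 1110100100101100100010000001100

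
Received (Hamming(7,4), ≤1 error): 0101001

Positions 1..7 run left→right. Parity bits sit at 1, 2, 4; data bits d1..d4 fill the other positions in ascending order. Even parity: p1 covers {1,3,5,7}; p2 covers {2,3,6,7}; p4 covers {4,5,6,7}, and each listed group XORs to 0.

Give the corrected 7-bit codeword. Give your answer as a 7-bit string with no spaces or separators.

1101001

s1 (pos 1,3,5,7): 0⊕0⊕0⊕1 = 1
s2 (pos 2,3,6,7): 1⊕0⊕0⊕1 = 0
s4 (pos 4,5,6,7): 1⊕0⊕0⊕1 = 0
Syndrome s4…s1 = 001 → error at position 1.
Flip position 1: 0101001 → 1101001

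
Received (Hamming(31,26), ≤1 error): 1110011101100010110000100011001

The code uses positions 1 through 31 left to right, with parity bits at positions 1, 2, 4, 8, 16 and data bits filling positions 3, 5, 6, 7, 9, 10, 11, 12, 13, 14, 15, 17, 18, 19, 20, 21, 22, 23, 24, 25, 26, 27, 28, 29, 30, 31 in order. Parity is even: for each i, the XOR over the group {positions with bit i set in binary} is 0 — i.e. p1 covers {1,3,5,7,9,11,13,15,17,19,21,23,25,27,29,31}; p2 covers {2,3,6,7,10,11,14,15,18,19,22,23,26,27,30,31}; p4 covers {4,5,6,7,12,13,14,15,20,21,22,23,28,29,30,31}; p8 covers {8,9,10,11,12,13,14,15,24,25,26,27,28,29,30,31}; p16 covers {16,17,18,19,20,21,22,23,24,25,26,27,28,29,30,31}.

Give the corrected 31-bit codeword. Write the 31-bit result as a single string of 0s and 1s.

1110011101000010110000100011001

s1 (pos 1,3,5,7,9,11,13,15,17,19,21,23,25,27,29,31): 1⊕1⊕0⊕1⊕0⊕1⊕0⊕1⊕1⊕0⊕0⊕1⊕0⊕1⊕0⊕1 = 1
s2 (pos 2,3,6,7,10,11,14,15,18,19,22,23,26,27,30,31): 1⊕1⊕1⊕1⊕1⊕1⊕0⊕1⊕1⊕0⊕0⊕1⊕0⊕1⊕0⊕1 = 1
s4 (pos 4,5,6,7,12,13,14,15,20,21,22,23,28,29,30,31): 0⊕0⊕1⊕1⊕0⊕0⊕0⊕1⊕0⊕0⊕0⊕1⊕1⊕0⊕0⊕1 = 0
s8 (pos 8,9,10,11,12,13,14,15,24,25,26,27,28,29,30,31): 1⊕0⊕1⊕1⊕0⊕0⊕0⊕1⊕0⊕0⊕0⊕1⊕1⊕0⊕0⊕1 = 1
s16 (pos 16,17,18,19,20,21,22,23,24,25,26,27,28,29,30,31): 0⊕1⊕1⊕0⊕0⊕0⊕0⊕1⊕0⊕0⊕0⊕1⊕1⊕0⊕0⊕1 = 0
Syndrome s16…s1 = 01011 → error at position 11.
Flip position 11: 1110011101100010110000100011001 → 1110011101000010110000100011001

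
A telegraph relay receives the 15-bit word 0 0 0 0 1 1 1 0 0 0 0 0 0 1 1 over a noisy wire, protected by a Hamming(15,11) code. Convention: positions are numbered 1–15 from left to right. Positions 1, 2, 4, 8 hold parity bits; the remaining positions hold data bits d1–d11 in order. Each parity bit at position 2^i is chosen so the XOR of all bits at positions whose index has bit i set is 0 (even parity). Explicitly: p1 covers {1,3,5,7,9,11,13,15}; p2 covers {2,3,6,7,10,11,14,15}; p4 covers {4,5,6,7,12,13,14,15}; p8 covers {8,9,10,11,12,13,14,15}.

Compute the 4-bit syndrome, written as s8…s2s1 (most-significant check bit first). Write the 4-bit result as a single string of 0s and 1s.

s1 (pos 1,3,5,7,9,11,13,15): 0⊕0⊕1⊕1⊕0⊕0⊕0⊕1 = 1
s2 (pos 2,3,6,7,10,11,14,15): 0⊕0⊕1⊕1⊕0⊕0⊕1⊕1 = 0
s4 (pos 4,5,6,7,12,13,14,15): 0⊕1⊕1⊕1⊕0⊕0⊕1⊕1 = 1
s8 (pos 8,9,10,11,12,13,14,15): 0⊕0⊕0⊕0⊕0⊕0⊕1⊕1 = 0
Syndrome s8…s1 = 0101 → error at position 5.

0101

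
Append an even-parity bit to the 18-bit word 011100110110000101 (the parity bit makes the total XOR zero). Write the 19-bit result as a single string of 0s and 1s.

XOR of the 18 data bits: 0⊕1⊕1⊕1⊕0⊕0⊕1⊕1⊕0⊕1⊕1⊕0⊕0⊕0⊕0⊕1⊕0⊕1 = 1
Parity bit = 1 (so all 19 bits XOR to 0).

0111001101100001011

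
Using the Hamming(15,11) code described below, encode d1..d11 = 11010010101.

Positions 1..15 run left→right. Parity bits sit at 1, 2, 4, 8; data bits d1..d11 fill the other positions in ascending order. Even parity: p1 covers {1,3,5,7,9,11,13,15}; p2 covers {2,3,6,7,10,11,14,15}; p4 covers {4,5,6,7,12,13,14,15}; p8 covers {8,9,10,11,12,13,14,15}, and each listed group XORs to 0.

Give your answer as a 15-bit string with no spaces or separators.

Place data at non-parity positions: p1 p2 1 p4 1 0 1 p8 0 0 1 0 1 0 1
p1 (pos 1,3,5,7,9,11,13,15): XOR of data positions = 1⊕1⊕1⊕0⊕1⊕1⊕1 = 0
p2 (pos 2,3,6,7,10,11,14,15): XOR of data positions = 1⊕0⊕1⊕0⊕1⊕0⊕1 = 0
p4 (pos 4,5,6,7,12,13,14,15): XOR of data positions = 1⊕0⊕1⊕0⊕1⊕0⊕1 = 0
p8 (pos 8,9,10,11,12,13,14,15): XOR of data positions = 0⊕0⊕1⊕0⊕1⊕0⊕1 = 1
Codeword: 001010110010101

001010110010101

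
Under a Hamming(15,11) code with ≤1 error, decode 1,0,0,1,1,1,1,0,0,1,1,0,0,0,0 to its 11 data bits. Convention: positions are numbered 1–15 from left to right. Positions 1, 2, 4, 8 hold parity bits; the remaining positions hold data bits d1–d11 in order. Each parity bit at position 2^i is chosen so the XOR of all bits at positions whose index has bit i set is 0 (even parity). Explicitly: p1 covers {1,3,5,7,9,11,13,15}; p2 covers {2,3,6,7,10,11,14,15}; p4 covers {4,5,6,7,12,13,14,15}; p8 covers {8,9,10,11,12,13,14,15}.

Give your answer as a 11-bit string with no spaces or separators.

01110110000

s1 (pos 1,3,5,7,9,11,13,15): 1⊕0⊕1⊕1⊕0⊕1⊕0⊕0 = 0
s2 (pos 2,3,6,7,10,11,14,15): 0⊕0⊕1⊕1⊕1⊕1⊕0⊕0 = 0
s4 (pos 4,5,6,7,12,13,14,15): 1⊕1⊕1⊕1⊕0⊕0⊕0⊕0 = 0
s8 (pos 8,9,10,11,12,13,14,15): 0⊕0⊕1⊕1⊕0⊕0⊕0⊕0 = 0
Syndrome s8…s1 = 0000 → no error.
Read data bits from positions 3,5,6,7,9,10,11,12,13,14,15: 01110110000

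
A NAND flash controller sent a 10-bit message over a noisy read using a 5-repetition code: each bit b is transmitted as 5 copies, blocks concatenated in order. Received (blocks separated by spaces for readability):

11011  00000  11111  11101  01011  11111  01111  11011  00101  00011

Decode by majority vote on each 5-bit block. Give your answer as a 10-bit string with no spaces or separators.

Block 1 (11011): 4 ones → 1
Block 2 (00000): 0 ones → 0
Block 3 (11111): 5 ones → 1
Block 4 (11101): 4 ones → 1
Block 5 (01011): 3 ones → 1
Block 6 (11111): 5 ones → 1
Block 7 (01111): 4 ones → 1
Block 8 (11011): 4 ones → 1
Block 9 (00101): 2 ones → 0
Block 10 (00011): 2 ones → 0

1011111100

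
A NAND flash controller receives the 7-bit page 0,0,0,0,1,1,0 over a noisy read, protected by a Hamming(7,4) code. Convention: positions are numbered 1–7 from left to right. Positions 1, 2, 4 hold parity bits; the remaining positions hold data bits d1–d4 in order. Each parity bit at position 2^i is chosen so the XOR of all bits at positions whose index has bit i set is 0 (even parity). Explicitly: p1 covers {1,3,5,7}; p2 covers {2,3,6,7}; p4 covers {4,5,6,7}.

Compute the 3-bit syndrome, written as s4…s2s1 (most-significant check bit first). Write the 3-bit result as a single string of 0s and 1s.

s1 (pos 1,3,5,7): 0⊕0⊕1⊕0 = 1
s2 (pos 2,3,6,7): 0⊕0⊕1⊕0 = 1
s4 (pos 4,5,6,7): 0⊕1⊕1⊕0 = 0
Syndrome s4…s1 = 011 → error at position 3.

011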